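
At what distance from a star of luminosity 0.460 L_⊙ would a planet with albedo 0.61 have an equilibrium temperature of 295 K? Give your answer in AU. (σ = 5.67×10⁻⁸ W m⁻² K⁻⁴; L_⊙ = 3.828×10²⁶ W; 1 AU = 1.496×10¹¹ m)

d ≈ 0.377 AU

L = 0.460 × 3.828×10²⁶ = 1.76×10²⁶ W.
From T_eq⁴ = L(1−A)/(16πσd²): d = √[L(1−A)/(16πσT_eq⁴)].
d = √[1.76×10²⁶ × 0.39 / (16π × 5.67×10⁻⁸ × (295)⁴)] = 5.64×10¹⁰ m = 0.377 AU.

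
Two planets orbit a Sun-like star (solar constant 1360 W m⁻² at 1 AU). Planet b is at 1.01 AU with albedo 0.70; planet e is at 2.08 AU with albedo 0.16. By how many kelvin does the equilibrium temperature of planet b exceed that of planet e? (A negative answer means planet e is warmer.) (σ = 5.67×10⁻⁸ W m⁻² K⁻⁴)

ΔT ≈ 20.2 K

T_eq = [S₀(1−A)/(4σd²)]^(1/4), so T ∝ (1−A)^(1/4) / √d.
T₁ = [1360×0.30/(4×5.67×10⁻⁸×1.01²)]^(1/4) = 204.92 K.
T₂ = [1360×0.84/(4×5.67×10⁻⁸×2.08²)]^(1/4) = 184.72 K.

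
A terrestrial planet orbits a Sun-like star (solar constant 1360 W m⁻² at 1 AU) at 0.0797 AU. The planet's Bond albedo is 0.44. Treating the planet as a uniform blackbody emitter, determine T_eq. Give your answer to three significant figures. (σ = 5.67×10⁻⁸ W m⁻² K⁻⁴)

Flux at 0.0797 AU: S = 1360/0.0797² = 2.14×10⁵ W m⁻².
Energy balance: absorbed = emitted ⇒ πR²·S(1−A) = 4πR²·σT_eq⁴, so T_eq⁴ = S(1−A)/(4σ).
T_eq = [2.14×10⁵ × 0.56 / (4 × 5.67×10⁻⁸)]^(1/4) = (5.29×10¹¹)^(1/4) = 853 K.

T_eq ≈ 853 K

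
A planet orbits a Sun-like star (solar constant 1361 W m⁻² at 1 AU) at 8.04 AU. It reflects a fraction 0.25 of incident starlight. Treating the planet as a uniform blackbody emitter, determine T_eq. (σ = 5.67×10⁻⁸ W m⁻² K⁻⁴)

T_eq ≈ 91.3 K

Flux at 8.04 AU: S = 1361/8.04² = 21.1 W m⁻².
Energy balance: absorbed = emitted ⇒ πR²·S(1−A) = 4πR²·σT_eq⁴, so T_eq⁴ = S(1−A)/(4σ).
T_eq = [21.1 × 0.75 / (4 × 5.67×10⁻⁸)]^(1/4) = (6.96×10⁷)^(1/4) = 91.3 K.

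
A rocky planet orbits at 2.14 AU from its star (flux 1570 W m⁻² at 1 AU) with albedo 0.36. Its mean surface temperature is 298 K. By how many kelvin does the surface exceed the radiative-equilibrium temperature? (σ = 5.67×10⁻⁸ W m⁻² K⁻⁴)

ΔT ≈ 121.6 K

S = 1570/2.14² = 342.8 W m⁻².
T_eq = [S(1−A)/(4σ)]^(1/4) = [342.8×0.64/(4×5.67×10⁻⁸)]^(1/4) = 176.4 K.
ΔT = T_surf − T_eq = 298 − 176.4.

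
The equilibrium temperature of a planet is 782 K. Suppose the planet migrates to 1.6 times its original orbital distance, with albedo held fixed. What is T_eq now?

T_eq ∝ L^(1/4) · d^(−1/2).
T′ = 782 / 1.6^(1/2) = 618 K.

T_eq ≈ 618 K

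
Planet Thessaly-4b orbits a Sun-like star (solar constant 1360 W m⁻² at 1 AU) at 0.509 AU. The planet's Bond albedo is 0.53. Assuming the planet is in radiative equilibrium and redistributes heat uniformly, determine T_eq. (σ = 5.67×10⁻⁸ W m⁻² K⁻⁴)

Flux at 0.509 AU: S = 1360/0.509² = 5250 W m⁻².
Energy balance: absorbed = emitted ⇒ πR²·S(1−A) = 4πR²·σT_eq⁴, so T_eq⁴ = S(1−A)/(4σ).
T_eq = [5250 × 0.47 / (4 × 5.67×10⁻⁸)]^(1/4) = (1.09×10¹⁰)^(1/4) = 323 K.

T_eq ≈ 323 K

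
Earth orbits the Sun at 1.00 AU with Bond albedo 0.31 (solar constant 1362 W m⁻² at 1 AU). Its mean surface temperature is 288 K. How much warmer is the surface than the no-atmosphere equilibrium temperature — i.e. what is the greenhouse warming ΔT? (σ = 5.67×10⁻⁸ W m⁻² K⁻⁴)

ΔT ≈ 34.3 K

S = 1362/1.00² = 1362 W m⁻².
T_eq = [S(1−A)/(4σ)]^(1/4) = [1362×0.69/(4×5.67×10⁻⁸)]^(1/4) = 253.7 K.
ΔT = T_surf − T_eq = 288 − 253.7.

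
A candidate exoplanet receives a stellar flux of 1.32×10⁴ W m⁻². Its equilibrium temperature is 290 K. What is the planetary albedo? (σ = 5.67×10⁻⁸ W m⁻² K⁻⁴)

A ≈ 0.88

From T_eq⁴ = S(1−A)/(4σ): 1−A = 4σT_eq⁴/S.
1−A = 4 × 5.67×10⁻⁸ × (290)⁴ / 1.32×10⁴ = 0.122.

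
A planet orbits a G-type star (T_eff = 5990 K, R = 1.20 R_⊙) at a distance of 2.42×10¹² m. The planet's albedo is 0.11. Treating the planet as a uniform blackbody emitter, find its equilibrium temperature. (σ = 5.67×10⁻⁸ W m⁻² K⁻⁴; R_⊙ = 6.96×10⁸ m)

R_⋆ = 1.20 × 6.96×10⁸ = 8.35×10⁸ m.
L = 4πR_⋆²σT_⋆⁴ = 4π(8.35×10⁸)² × 5.67×10⁻⁸ × (5990)⁴ = 6.40×10²⁶ W.
S = L/(4πd²) = 8.69 W m⁻².
Energy balance: absorbed = emitted ⇒ πR²·S(1−A) = 4πR²·σT_eq⁴, so T_eq⁴ = S(1−A)/(4σ).
T_eq = [8.69 × 0.89 / (4 × 5.67×10⁻⁸)]^(1/4) = (3.41×10⁷)^(1/4) = 76.4 K.

T_eq ≈ 76.4 K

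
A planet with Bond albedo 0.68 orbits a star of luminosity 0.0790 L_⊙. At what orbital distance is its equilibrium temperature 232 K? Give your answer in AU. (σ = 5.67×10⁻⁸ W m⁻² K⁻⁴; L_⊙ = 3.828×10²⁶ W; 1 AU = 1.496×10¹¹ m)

L = 0.0790 × 3.828×10²⁶ = 3.02×10²⁵ W.
From T_eq⁴ = L(1−A)/(16πσd²): d = √[L(1−A)/(16πσT_eq⁴)].
d = √[3.02×10²⁵ × 0.32 / (16π × 5.67×10⁻⁸ × (232)⁴)] = 3.42×10¹⁰ m = 0.229 AU.

d ≈ 0.229 AU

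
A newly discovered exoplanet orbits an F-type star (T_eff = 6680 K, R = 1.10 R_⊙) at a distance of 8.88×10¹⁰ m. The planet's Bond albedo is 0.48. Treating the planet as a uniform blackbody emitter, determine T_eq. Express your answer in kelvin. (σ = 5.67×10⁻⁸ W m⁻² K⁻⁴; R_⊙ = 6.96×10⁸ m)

R_⋆ = 1.10 × 6.96×10⁸ = 7.66×10⁸ m.
L = 4πR_⋆²σT_⋆⁴ = 4π(7.66×10⁸)² × 5.67×10⁻⁸ × (6680)⁴ = 8.32×10²⁶ W.
S = L/(4πd²) = 8390 W m⁻².
Energy balance: absorbed = emitted ⇒ πR²·S(1−A) = 4πR²·σT_eq⁴, so T_eq⁴ = S(1−A)/(4σ).
T_eq = [8390 × 0.52 / (4 × 5.67×10⁻⁸)]^(1/4) = (1.92×10¹⁰)^(1/4) = 372 K.

T_eq ≈ 372 K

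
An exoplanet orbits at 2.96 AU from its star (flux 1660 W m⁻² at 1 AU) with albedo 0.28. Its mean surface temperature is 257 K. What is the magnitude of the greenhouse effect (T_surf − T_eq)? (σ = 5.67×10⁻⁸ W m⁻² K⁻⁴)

ΔT ≈ 100.4 K

S = 1660/2.96² = 189.5 W m⁻².
T_eq = [S(1−A)/(4σ)]^(1/4) = [189.5×0.72/(4×5.67×10⁻⁸)]^(1/4) = 156.6 K.
ΔT = T_surf − T_eq = 257 − 156.6.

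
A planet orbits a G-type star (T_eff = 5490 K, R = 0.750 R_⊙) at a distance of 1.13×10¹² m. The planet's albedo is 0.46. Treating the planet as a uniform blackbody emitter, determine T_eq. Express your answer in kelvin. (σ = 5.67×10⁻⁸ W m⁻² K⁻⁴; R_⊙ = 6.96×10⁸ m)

T_eq ≈ 71.5 K

R_⋆ = 0.750 × 6.96×10⁸ = 5.22×10⁸ m.
L = 4πR_⋆²σT_⋆⁴ = 4π(5.22×10⁸)² × 5.67×10⁻⁸ × (5490)⁴ = 1.76×10²⁶ W.
S = L/(4πd²) = 11.0 W m⁻².
Energy balance: absorbed = emitted ⇒ πR²·S(1−A) = 4πR²·σT_eq⁴, so T_eq⁴ = S(1−A)/(4σ).
T_eq = [11.0 × 0.54 / (4 × 5.67×10⁻⁸)]^(1/4) = (2.62×10⁷)^(1/4) = 71.5 K.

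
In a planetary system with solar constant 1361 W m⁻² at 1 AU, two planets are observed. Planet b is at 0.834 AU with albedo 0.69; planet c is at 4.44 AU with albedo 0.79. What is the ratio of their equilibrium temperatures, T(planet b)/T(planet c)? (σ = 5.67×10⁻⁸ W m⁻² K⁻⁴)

T₁/T₂ ≈ 2.543

T_eq = [S₀(1−A)/(4σd²)]^(1/4), so T ∝ (1−A)^(1/4) / √d.
T₁ = [1361×0.31/(4×5.67×10⁻⁸×0.834²)]^(1/4) = 227.41 K.
T₂ = [1361×0.21/(4×5.67×10⁻⁸×4.44²)]^(1/4) = 89.42 K.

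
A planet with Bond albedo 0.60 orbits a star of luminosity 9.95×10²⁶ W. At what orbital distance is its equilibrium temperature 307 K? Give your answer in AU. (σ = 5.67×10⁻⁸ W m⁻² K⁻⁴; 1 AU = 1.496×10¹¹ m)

From T_eq⁴ = L(1−A)/(16πσd²): d = √[L(1−A)/(16πσT_eq⁴)].
d = √[9.95×10²⁶ × 0.40 / (16π × 5.67×10⁻⁸ × (307)⁴)] = 1.25×10¹¹ m = 0.838 AU.

d ≈ 0.838 AU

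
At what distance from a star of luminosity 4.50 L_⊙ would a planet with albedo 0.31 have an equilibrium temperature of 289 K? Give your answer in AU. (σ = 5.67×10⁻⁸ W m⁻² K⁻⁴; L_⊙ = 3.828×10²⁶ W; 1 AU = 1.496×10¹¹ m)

L = 4.50 × 3.828×10²⁶ = 1.72×10²⁷ W.
From T_eq⁴ = L(1−A)/(16πσd²): d = √[L(1−A)/(16πσT_eq⁴)].
d = √[1.72×10²⁷ × 0.69 / (16π × 5.67×10⁻⁸ × (289)⁴)] = 2.45×10¹¹ m = 1.63 AU.

d ≈ 1.63 AU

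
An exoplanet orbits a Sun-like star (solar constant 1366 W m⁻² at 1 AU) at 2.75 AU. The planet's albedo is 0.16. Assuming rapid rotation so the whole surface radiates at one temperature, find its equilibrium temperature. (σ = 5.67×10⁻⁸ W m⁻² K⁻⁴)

Flux at 2.75 AU: S = 1366/2.75² = 181 W m⁻².
Energy balance: absorbed = emitted ⇒ πR²·S(1−A) = 4πR²·σT_eq⁴, so T_eq⁴ = S(1−A)/(4σ).
T_eq = [181 × 0.84 / (4 × 5.67×10⁻⁸)]^(1/4) = (6.69×10⁸)^(1/4) = 161 K.

T_eq ≈ 161 K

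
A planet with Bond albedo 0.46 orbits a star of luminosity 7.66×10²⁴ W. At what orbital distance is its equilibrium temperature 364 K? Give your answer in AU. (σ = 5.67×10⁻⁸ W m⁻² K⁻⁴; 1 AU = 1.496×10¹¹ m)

d ≈ 0.0608 AU

From T_eq⁴ = L(1−A)/(16πσd²): d = √[L(1−A)/(16πσT_eq⁴)].
d = √[7.66×10²⁴ × 0.54 / (16π × 5.67×10⁻⁸ × (364)⁴)] = 9.09×10⁹ m = 0.0608 AU.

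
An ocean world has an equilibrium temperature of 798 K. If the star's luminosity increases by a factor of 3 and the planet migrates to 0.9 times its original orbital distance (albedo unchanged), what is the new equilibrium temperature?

T_eq ≈ 1110 K

T_eq ∝ L^(1/4) · d^(−1/2).
T′ = 798 × 3^(1/4) / 0.9^(1/2) = 1110 K.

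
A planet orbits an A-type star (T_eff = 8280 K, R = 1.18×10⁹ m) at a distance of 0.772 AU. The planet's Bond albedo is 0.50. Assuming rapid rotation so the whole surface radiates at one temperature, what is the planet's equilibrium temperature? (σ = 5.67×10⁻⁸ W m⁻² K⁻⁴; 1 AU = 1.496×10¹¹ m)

d = 0.772 AU = 1.15×10¹¹ m.
L = 4πR_⋆²σT_⋆⁴ = 4π(1.18×10⁹)² × 5.67×10⁻⁸ × (8280)⁴ = 4.66×10²⁷ W.
S = L/(4πd²) = 2.78×10⁴ W m⁻².
Energy balance: absorbed = emitted ⇒ πR²·S(1−A) = 4πR²·σT_eq⁴, so T_eq⁴ = S(1−A)/(4σ).
T_eq = [2.78×10⁴ × 0.50 / (4 × 5.67×10⁻⁸)]^(1/4) = (6.13×10¹⁰)^(1/4) = 498 K.

T_eq ≈ 498 K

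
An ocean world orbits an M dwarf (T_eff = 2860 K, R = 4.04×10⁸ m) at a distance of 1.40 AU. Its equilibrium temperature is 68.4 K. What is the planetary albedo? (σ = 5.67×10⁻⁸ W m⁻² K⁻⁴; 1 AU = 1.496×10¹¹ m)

A ≈ 0.65

d = 1.40 AU = 2.09×10¹¹ m.
L = 4πR_⋆²σT_⋆⁴ = 4π(4.04×10⁸)² × 5.67×10⁻⁸ × (2860)⁴ = 7.78×10²⁴ W.
S = L/(4πd²) = 14.1 W m⁻².
From T_eq⁴ = S(1−A)/(4σ): 1−A = 4σT_eq⁴/S.
1−A = 4 × 5.67×10⁻⁸ × (68.4)⁴ / 14.1 = 0.352.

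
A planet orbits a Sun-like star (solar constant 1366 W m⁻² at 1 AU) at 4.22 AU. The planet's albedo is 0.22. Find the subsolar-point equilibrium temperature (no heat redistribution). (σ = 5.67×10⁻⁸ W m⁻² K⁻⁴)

T_ss ≈ 180 K

Flux at 4.22 AU: S = 1366/4.22² = 76.7 W m⁻².
At the subsolar point the surface absorbs S(1−A) and emits σT⁴ per unit area — no factor of 4, since only the local patch is in balance.
T = [76.7 × 0.78 / 5.67×10⁻⁸]^(1/4) = (1.06×10⁹)^(1/4) = 180 K.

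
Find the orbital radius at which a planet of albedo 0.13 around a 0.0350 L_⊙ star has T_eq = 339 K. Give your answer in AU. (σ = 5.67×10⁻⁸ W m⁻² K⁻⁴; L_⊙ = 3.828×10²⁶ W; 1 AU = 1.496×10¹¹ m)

d ≈ 0.118 AU

L = 0.0350 × 3.828×10²⁶ = 1.34×10²⁵ W.
From T_eq⁴ = L(1−A)/(16πσd²): d = √[L(1−A)/(16πσT_eq⁴)].
d = √[1.34×10²⁵ × 0.87 / (16π × 5.67×10⁻⁸ × (339)⁴)] = 1.76×10¹⁰ m = 0.118 AU.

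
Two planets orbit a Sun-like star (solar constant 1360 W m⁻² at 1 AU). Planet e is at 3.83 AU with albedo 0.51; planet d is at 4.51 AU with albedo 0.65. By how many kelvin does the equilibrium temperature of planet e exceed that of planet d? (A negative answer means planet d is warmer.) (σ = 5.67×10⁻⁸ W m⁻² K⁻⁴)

ΔT ≈ 18.2 K

T_eq = [S₀(1−A)/(4σd²)]^(1/4), so T ∝ (1−A)^(1/4) / √d.
T₁ = [1360×0.49/(4×5.67×10⁻⁸×3.83²)]^(1/4) = 118.97 K.
T₂ = [1360×0.35/(4×5.67×10⁻⁸×4.51²)]^(1/4) = 100.79 K.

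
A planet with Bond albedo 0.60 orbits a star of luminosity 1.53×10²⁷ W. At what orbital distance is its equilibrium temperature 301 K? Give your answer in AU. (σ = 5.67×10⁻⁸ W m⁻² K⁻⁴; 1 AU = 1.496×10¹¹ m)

From T_eq⁴ = L(1−A)/(16πσd²): d = √[L(1−A)/(16πσT_eq⁴)].
d = √[1.53×10²⁷ × 0.40 / (16π × 5.67×10⁻⁸ × (301)⁴)] = 1.62×10¹¹ m = 1.08 AU.

d ≈ 1.08 AU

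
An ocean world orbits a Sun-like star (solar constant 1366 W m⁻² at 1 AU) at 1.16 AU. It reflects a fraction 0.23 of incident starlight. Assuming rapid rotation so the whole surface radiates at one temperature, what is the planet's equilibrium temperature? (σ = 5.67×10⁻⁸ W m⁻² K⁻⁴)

Flux at 1.16 AU: S = 1366/1.16² = 1020 W m⁻².
Energy balance: absorbed = emitted ⇒ πR²·S(1−A) = 4πR²·σT_eq⁴, so T_eq⁴ = S(1−A)/(4σ).
T_eq = [1020 × 0.77 / (4 × 5.67×10⁻⁸)]^(1/4) = (3.45×10⁹)^(1/4) = 242 K.

T_eq ≈ 242 K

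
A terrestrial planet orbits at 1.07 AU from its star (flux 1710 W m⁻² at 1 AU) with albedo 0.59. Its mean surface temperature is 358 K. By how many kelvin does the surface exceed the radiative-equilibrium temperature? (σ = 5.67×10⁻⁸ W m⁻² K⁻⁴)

S = 1710/1.07² = 1494 W m⁻².
T_eq = [S(1−A)/(4σ)]^(1/4) = [1494×0.41/(4×5.67×10⁻⁸)]^(1/4) = 228.0 K.
ΔT = T_surf − T_eq = 358 − 228.0.

ΔT ≈ 130.0 K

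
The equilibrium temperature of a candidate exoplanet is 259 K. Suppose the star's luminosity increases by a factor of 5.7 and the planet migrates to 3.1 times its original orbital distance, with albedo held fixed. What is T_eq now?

T_eq ∝ L^(1/4) · d^(−1/2).
T′ = 259 × 5.7^(1/4) / 3.1^(1/2) = 227 K.

T_eq ≈ 227 K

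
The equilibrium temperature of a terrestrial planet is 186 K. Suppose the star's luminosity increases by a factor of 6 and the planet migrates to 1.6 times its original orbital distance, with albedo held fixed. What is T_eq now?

T_eq ∝ L^(1/4) · d^(−1/2).
T′ = 186 × 6^(1/4) / 1.6^(1/2) = 230 K.

T_eq ≈ 230 K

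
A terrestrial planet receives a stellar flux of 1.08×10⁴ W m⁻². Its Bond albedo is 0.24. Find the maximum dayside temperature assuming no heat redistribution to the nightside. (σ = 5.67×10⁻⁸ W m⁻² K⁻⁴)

With no redistribution each surface element balances locally: S(1−A) = σT⁴.
T = [1.08×10⁴ × 0.76 / 5.67×10⁻⁸]^(1/4) = (1.45×10¹¹)^(1/4) = 617 K.

T_ss ≈ 617 K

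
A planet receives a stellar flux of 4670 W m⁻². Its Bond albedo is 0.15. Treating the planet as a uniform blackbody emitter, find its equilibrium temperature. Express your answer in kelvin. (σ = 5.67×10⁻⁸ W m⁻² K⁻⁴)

Energy balance: absorbed = emitted ⇒ πR²·S(1−A) = 4πR²·σT_eq⁴, so T_eq⁴ = S(1−A)/(4σ).
T_eq = [4670 × 0.85 / (4 × 5.67×10⁻⁸)]^(1/4) = (1.75×10¹⁰)^(1/4) = 364 K.

T_eq ≈ 364 K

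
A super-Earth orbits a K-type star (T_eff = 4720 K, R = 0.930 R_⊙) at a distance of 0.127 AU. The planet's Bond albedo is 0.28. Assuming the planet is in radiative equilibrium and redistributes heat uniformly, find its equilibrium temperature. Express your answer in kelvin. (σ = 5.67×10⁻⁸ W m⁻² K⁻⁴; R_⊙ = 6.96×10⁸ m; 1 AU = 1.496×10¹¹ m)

T_eq ≈ 567 K

R_⋆ = 0.930 × 6.96×10⁸ = 6.47×10⁸ m.
d = 0.127 AU = 1.90×10¹⁰ m.
L = 4πR_⋆²σT_⋆⁴ = 4π(6.47×10⁸)² × 5.67×10⁻⁸ × (4720)⁴ = 1.48×10²⁶ W.
S = L/(4πd²) = 3.27×10⁴ W m⁻².
Energy balance: absorbed = emitted ⇒ πR²·S(1−A) = 4πR²·σT_eq⁴, so T_eq⁴ = S(1−A)/(4σ).
T_eq = [3.27×10⁴ × 0.72 / (4 × 5.67×10⁻⁸)]^(1/4) = (1.04×10¹¹)^(1/4) = 567 K.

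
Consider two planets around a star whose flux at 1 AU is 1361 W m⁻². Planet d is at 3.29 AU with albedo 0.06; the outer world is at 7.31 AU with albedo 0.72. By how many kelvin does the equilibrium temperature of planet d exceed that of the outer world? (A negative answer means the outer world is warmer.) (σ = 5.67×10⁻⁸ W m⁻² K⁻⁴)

ΔT ≈ 76.2 K

T_eq = [S₀(1−A)/(4σd²)]^(1/4), so T ∝ (1−A)^(1/4) / √d.
T₁ = [1361×0.94/(4×5.67×10⁻⁸×3.29²)]^(1/4) = 151.09 K.
T₂ = [1361×0.28/(4×5.67×10⁻⁸×7.31²)]^(1/4) = 74.88 K.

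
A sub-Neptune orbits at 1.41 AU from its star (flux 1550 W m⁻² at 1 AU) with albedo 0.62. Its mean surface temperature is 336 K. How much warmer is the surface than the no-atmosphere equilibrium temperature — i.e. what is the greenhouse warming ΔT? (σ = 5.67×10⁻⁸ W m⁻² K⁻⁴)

ΔT ≈ 145.9 K

S = 1550/1.41² = 779.6 W m⁻².
T_eq = [S(1−A)/(4σ)]^(1/4) = [779.6×0.38/(4×5.67×10⁻⁸)]^(1/4) = 190.1 K.
ΔT = T_surf − T_eq = 336 − 190.1.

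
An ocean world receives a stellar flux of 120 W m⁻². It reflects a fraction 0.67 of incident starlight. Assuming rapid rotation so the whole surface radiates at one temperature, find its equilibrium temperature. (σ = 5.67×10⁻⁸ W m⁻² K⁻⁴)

Energy balance: absorbed = emitted ⇒ πR²·S(1−A) = 4πR²·σT_eq⁴, so T_eq⁴ = S(1−A)/(4σ).
T_eq = [120 × 0.33 / (4 × 5.67×10⁻⁸)]^(1/4) = (1.75×10⁸)^(1/4) = 115 K.

T_eq ≈ 115 K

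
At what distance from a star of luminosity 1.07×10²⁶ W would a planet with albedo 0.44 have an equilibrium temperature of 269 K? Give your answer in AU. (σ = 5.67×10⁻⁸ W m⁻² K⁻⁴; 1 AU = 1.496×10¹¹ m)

d ≈ 0.424 AU

From T_eq⁴ = L(1−A)/(16πσd²): d = √[L(1−A)/(16πσT_eq⁴)].
d = √[1.07×10²⁶ × 0.56 / (16π × 5.67×10⁻⁸ × (269)⁴)] = 6.34×10¹⁰ m = 0.424 AU.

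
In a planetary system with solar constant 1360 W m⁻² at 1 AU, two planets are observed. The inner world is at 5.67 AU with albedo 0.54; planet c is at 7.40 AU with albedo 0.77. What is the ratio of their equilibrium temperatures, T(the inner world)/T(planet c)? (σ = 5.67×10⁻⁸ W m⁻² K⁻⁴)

T₁/T₂ ≈ 1.359

T_eq = [S₀(1−A)/(4σd²)]^(1/4), so T ∝ (1−A)^(1/4) / √d.
T₁ = [1360×0.46/(4×5.67×10⁻⁸×5.67²)]^(1/4) = 96.24 K.
T₂ = [1360×0.23/(4×5.67×10⁻⁸×7.40²)]^(1/4) = 70.84 K.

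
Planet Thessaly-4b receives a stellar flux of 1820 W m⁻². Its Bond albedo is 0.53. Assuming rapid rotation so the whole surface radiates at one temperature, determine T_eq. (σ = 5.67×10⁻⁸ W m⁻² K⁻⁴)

Energy balance: absorbed = emitted ⇒ πR²·S(1−A) = 4πR²·σT_eq⁴, so T_eq⁴ = S(1−A)/(4σ).
T_eq = [1820 × 0.47 / (4 × 5.67×10⁻⁸)]^(1/4) = (3.77×10⁹)^(1/4) = 248 K.

T_eq ≈ 248 K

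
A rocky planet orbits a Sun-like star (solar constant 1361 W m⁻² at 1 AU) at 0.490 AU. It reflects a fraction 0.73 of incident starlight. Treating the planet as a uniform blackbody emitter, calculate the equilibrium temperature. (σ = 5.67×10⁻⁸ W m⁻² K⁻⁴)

T_eq ≈ 287 K

Flux at 0.490 AU: S = 1361/0.490² = 5670 W m⁻².
Energy balance: absorbed = emitted ⇒ πR²·S(1−A) = 4πR²·σT_eq⁴, so T_eq⁴ = S(1−A)/(4σ).
T_eq = [5670 × 0.27 / (4 × 5.67×10⁻⁸)]^(1/4) = (6.75×10⁹)^(1/4) = 287 K.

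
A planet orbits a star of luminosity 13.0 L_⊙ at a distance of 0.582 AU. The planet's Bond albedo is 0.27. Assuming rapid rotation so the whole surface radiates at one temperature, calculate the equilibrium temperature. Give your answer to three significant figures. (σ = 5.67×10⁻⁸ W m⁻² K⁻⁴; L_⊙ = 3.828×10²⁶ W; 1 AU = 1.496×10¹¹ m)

d = 0.582 AU = 8.71×10¹⁰ m.
L = 13.0 × 3.828×10²⁶ = 4.98×10²⁷ W.
Flux: S = L/(4πd²) = 4.98×10²⁷/(4π×(8.71×10¹⁰)²) = 5.22×10⁴ W m⁻².
Energy balance: absorbed = emitted ⇒ πR²·S(1−A) = 4πR²·σT_eq⁴, so T_eq⁴ = S(1−A)/(4σ).
T_eq = [5.22×10⁴ × 0.73 / (4 × 5.67×10⁻⁸)]^(1/4) = (1.68×10¹¹)^(1/4) = 640 K.

T_eq ≈ 640 K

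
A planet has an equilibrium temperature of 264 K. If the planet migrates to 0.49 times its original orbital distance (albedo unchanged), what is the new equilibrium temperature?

T_eq ≈ 377 K

T_eq ∝ L^(1/4) · d^(−1/2).
T′ = 264 / 0.49^(1/2) = 377 K.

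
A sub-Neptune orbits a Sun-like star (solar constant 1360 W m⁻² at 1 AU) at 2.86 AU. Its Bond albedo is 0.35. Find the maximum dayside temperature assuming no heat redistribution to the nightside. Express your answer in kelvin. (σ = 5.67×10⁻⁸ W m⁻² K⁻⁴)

Flux at 2.86 AU: S = 1360/2.86² = 166 W m⁻².
With no redistribution each surface element balances locally: S(1−A) = σT⁴.
T = [166 × 0.65 / 5.67×10⁻⁸]^(1/4) = (1.91×10⁹)^(1/4) = 209 K.

T_ss ≈ 209 K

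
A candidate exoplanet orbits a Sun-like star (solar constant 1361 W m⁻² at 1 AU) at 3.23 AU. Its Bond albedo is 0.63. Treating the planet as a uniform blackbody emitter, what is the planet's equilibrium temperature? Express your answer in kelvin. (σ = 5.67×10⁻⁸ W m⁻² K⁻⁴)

Flux at 3.23 AU: S = 1361/3.23² = 130 W m⁻².
Energy balance: absorbed = emitted ⇒ πR²·S(1−A) = 4πR²·σT_eq⁴, so T_eq⁴ = S(1−A)/(4σ).
T_eq = [130 × 0.37 / (4 × 5.67×10⁻⁸)]^(1/4) = (2.13×10⁸)^(1/4) = 121 K.

T_eq ≈ 121 K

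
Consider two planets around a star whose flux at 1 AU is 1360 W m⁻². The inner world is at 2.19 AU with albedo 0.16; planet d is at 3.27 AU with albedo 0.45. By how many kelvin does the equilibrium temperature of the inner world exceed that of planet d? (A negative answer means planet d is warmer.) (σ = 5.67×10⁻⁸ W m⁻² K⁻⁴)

T_eq = [S₀(1−A)/(4σd²)]^(1/4), so T ∝ (1−A)^(1/4) / √d.
T₁ = [1360×0.84/(4×5.67×10⁻⁸×2.19²)]^(1/4) = 180.02 K.
T₂ = [1360×0.55/(4×5.67×10⁻⁸×3.27²)]^(1/4) = 132.52 K.

ΔT ≈ 47.5 K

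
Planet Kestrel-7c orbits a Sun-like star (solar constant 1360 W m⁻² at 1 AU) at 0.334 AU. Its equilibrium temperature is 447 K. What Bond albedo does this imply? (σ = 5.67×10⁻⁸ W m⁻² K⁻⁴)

Flux at 0.334 AU: S = 1360/0.334² = 1.22×10⁴ W m⁻².
From T_eq⁴ = S(1−A)/(4σ): 1−A = 4σT_eq⁴/S.
1−A = 4 × 5.67×10⁻⁸ × (447)⁴ / 1.22×10⁴ = 0.743.

A ≈ 0.26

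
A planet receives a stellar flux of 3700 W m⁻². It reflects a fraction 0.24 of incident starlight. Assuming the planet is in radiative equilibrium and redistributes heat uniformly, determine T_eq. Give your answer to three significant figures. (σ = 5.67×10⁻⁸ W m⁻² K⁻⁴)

T_eq ≈ 334 K

Energy balance: absorbed = emitted ⇒ πR²·S(1−A) = 4πR²·σT_eq⁴, so T_eq⁴ = S(1−A)/(4σ).
T_eq = [3700 × 0.76 / (4 × 5.67×10⁻⁸)]^(1/4) = (1.24×10¹⁰)^(1/4) = 334 K.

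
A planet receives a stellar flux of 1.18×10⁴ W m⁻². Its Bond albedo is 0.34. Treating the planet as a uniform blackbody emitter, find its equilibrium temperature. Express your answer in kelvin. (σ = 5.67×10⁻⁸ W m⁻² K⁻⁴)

Energy balance: absorbed = emitted ⇒ πR²·S(1−A) = 4πR²·σT_eq⁴, so T_eq⁴ = S(1−A)/(4σ).
T_eq = [1.18×10⁴ × 0.66 / (4 × 5.67×10⁻⁸)]^(1/4) = (3.43×10¹⁰)^(1/4) = 430 K.

T_eq ≈ 430 K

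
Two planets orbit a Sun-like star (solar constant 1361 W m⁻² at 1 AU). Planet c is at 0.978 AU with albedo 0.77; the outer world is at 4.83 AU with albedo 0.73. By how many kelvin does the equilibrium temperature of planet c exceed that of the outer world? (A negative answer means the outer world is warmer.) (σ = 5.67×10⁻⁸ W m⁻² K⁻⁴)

ΔT ≈ 103.6 K

T_eq = [S₀(1−A)/(4σd²)]^(1/4), so T ∝ (1−A)^(1/4) / √d.
T₁ = [1361×0.23/(4×5.67×10⁻⁸×0.978²)]^(1/4) = 194.90 K.
T₂ = [1361×0.27/(4×5.67×10⁻⁸×4.83²)]^(1/4) = 91.29 K.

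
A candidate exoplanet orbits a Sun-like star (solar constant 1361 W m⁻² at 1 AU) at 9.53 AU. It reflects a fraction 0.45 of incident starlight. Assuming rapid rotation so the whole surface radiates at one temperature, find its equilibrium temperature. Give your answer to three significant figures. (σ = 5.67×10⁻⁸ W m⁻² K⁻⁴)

T_eq ≈ 77.6 K

Flux at 9.53 AU: S = 1361/9.53² = 15.0 W m⁻².
Energy balance: absorbed = emitted ⇒ πR²·S(1−A) = 4πR²·σT_eq⁴, so T_eq⁴ = S(1−A)/(4σ).
T_eq = [15.0 × 0.55 / (4 × 5.67×10⁻⁸)]^(1/4) = (3.63×10⁷)^(1/4) = 77.6 K.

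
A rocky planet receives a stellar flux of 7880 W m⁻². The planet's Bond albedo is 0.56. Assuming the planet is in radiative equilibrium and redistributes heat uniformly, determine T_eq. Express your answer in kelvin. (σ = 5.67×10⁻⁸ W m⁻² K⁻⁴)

T_eq ≈ 352 K

Energy balance: absorbed = emitted ⇒ πR²·S(1−A) = 4πR²·σT_eq⁴, so T_eq⁴ = S(1−A)/(4σ).
T_eq = [7880 × 0.44 / (4 × 5.67×10⁻⁸)]^(1/4) = (1.53×10¹⁰)^(1/4) = 352 K.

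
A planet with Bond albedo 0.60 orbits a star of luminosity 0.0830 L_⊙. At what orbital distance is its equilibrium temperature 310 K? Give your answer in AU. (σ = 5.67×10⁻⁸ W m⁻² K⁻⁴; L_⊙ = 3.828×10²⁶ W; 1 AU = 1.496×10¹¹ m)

d ≈ 0.147 AU

L = 0.0830 × 3.828×10²⁶ = 3.18×10²⁵ W.
From T_eq⁴ = L(1−A)/(16πσd²): d = √[L(1−A)/(16πσT_eq⁴)].
d = √[3.18×10²⁵ × 0.40 / (16π × 5.67×10⁻⁸ × (310)⁴)] = 2.20×10¹⁰ m = 0.147 AU.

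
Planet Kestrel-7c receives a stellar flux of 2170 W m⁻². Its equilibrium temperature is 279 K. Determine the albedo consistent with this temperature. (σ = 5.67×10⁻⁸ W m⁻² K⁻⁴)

From T_eq⁴ = S(1−A)/(4σ): 1−A = 4σT_eq⁴/S.
1−A = 4 × 5.67×10⁻⁸ × (279)⁴ / 2170 = 0.633.

A ≈ 0.37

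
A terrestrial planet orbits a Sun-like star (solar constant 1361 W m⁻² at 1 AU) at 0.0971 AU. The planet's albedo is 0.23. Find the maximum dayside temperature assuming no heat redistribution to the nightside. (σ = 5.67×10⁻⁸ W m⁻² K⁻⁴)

Flux at 0.0971 AU: S = 1361/0.0971² = 1.44×10⁵ W m⁻².
With no redistribution each surface element balances locally: S(1−A) = σT⁴.
T = [1.44×10⁵ × 0.77 / 5.67×10⁻⁸]^(1/4) = (1.96×10¹²)^(1/4) = 1180 K.

T_ss ≈ 1180 K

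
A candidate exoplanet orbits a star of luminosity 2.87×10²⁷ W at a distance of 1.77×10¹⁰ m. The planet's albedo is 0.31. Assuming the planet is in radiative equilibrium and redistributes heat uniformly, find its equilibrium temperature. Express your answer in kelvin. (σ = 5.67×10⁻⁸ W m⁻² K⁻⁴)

Flux: S = L/(4πd²) = 2.87×10²⁷/(4π×(1.77×10¹⁰)²) = 7.29×10⁵ W m⁻².
Energy balance: absorbed = emitted ⇒ πR²·S(1−A) = 4πR²·σT_eq⁴, so T_eq⁴ = S(1−A)/(4σ).
T_eq = [7.29×10⁵ × 0.69 / (4 × 5.67×10⁻⁸)]^(1/4) = (2.22×10¹²)^(1/4) = 1220 K.

T_eq ≈ 1220 K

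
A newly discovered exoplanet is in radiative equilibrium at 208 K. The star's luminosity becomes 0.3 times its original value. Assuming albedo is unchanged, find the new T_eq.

T_eq ∝ L^(1/4) · d^(−1/2).
T′ = 208 × 0.3^(1/4) = 154 K.

T_eq ≈ 154 K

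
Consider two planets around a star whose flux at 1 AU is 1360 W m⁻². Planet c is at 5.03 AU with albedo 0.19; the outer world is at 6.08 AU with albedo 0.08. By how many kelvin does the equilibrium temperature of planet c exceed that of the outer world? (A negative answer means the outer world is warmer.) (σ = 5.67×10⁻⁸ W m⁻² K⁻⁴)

T_eq = [S₀(1−A)/(4σd²)]^(1/4), so T ∝ (1−A)^(1/4) / √d.
T₁ = [1360×0.81/(4×5.67×10⁻⁸×5.03²)]^(1/4) = 117.71 K.
T₂ = [1360×0.92/(4×5.67×10⁻⁸×6.08²)]^(1/4) = 110.53 K.

ΔT ≈ 7.2 K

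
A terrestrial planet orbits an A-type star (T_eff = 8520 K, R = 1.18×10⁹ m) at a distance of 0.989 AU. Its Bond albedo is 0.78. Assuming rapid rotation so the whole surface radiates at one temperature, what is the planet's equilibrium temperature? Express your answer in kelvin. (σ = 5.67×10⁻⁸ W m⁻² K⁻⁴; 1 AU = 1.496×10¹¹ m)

d = 0.989 AU = 1.48×10¹¹ m.
L = 4πR_⋆²σT_⋆⁴ = 4π(1.18×10⁹)² × 5.67×10⁻⁸ × (8520)⁴ = 5.23×10²⁷ W.
S = L/(4πd²) = 1.90×10⁴ W m⁻².
Energy balance: absorbed = emitted ⇒ πR²·S(1−A) = 4πR²·σT_eq⁴, so T_eq⁴ = S(1−A)/(4σ).
T_eq = [1.90×10⁴ × 0.22 / (4 × 5.67×10⁻⁸)]^(1/4) = (1.84×10¹⁰)^(1/4) = 368 K.

T_eq ≈ 368 K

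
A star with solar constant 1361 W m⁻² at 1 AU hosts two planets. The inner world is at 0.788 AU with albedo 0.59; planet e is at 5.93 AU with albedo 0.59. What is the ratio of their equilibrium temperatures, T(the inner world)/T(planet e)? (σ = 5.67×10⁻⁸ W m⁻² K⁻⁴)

T_eq = [S₀(1−A)/(4σd²)]^(1/4), so T ∝ (1−A)^(1/4) / √d.
T₁ = [1361×0.41/(4×5.67×10⁻⁸×0.788²)]^(1/4) = 250.89 K.
T₂ = [1361×0.41/(4×5.67×10⁻⁸×5.93²)]^(1/4) = 91.46 K.

T₁/T₂ ≈ 2.743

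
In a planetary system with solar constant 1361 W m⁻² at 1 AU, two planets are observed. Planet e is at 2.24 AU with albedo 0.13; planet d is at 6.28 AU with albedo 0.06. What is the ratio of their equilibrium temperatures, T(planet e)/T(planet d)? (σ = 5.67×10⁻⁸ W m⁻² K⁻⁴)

T₁/T₂ ≈ 1.642

T_eq = [S₀(1−A)/(4σd²)]^(1/4), so T ∝ (1−A)^(1/4) / √d.
T₁ = [1361×0.87/(4×5.67×10⁻⁸×2.24²)]^(1/4) = 179.60 K.
T₂ = [1361×0.94/(4×5.67×10⁻⁸×6.28²)]^(1/4) = 109.36 K.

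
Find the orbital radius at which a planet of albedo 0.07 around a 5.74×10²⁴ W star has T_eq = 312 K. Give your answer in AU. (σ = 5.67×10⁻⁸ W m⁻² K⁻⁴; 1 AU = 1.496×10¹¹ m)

From T_eq⁴ = L(1−A)/(16πσd²): d = √[L(1−A)/(16πσT_eq⁴)].
d = √[5.74×10²⁴ × 0.93 / (16π × 5.67×10⁻⁸ × (312)⁴)] = 1.41×10¹⁰ m = 0.0940 AU.

d ≈ 0.0940 AU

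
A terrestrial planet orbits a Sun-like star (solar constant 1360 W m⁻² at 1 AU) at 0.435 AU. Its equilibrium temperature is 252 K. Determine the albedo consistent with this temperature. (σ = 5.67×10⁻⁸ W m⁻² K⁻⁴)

Flux at 0.435 AU: S = 1360/0.435² = 7190 W m⁻².
From T_eq⁴ = S(1−A)/(4σ): 1−A = 4σT_eq⁴/S.
1−A = 4 × 5.67×10⁻⁸ × (252)⁴ / 7190 = 0.127.

A ≈ 0.87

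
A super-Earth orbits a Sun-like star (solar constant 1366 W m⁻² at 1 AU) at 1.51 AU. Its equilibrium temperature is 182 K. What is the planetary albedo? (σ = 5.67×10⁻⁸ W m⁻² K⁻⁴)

A ≈ 0.58

Flux at 1.51 AU: S = 1366/1.51² = 599 W m⁻².
From T_eq⁴ = S(1−A)/(4σ): 1−A = 4σT_eq⁴/S.
1−A = 4 × 5.67×10⁻⁸ × (182)⁴ / 599 = 0.415.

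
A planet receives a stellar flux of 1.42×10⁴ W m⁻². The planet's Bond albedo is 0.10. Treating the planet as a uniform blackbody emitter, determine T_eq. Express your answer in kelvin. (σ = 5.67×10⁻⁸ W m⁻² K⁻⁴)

Energy balance: absorbed = emitted ⇒ πR²·S(1−A) = 4πR²·σT_eq⁴, so T_eq⁴ = S(1−A)/(4σ).
T_eq = [1.42×10⁴ × 0.90 / (4 × 5.67×10⁻⁸)]^(1/4) = (5.63×10¹⁰)^(1/4) = 487 K.

T_eq ≈ 487 K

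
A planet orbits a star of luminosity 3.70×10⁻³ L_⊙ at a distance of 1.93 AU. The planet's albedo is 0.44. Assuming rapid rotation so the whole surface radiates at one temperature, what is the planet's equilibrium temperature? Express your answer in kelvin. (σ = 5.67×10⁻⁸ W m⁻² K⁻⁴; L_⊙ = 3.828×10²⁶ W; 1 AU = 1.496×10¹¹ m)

T_eq ≈ 42.7 K

d = 1.93 AU = 2.89×10¹¹ m.
L = 3.70×10⁻³ × 3.828×10²⁶ = 1.42×10²⁴ W.
Flux: S = L/(4πd²) = 1.42×10²⁴/(4π×(2.89×10¹¹)²) = 1.35 W m⁻².
Energy balance: absorbed = emitted ⇒ πR²·S(1−A) = 4πR²·σT_eq⁴, so T_eq⁴ = S(1−A)/(4σ).
T_eq = [1.35 × 0.56 / (4 × 5.67×10⁻⁸)]^(1/4) = (3.34×10⁶)^(1/4) = 42.7 K.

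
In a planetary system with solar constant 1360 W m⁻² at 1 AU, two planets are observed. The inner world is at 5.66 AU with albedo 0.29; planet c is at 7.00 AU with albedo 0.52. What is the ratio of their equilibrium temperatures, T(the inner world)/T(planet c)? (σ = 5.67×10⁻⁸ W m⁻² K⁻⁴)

T_eq = [S₀(1−A)/(4σd²)]^(1/4), so T ∝ (1−A)^(1/4) / √d.
T₁ = [1360×0.71/(4×5.67×10⁻⁸×5.66²)]^(1/4) = 107.37 K.
T₂ = [1360×0.48/(4×5.67×10⁻⁸×7.00²)]^(1/4) = 87.55 K.

T₁/T₂ ≈ 1.226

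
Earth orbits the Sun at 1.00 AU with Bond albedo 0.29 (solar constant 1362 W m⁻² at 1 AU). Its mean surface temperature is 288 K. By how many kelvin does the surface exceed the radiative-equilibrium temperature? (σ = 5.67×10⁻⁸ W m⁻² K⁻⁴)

S = 1362/1.00² = 1362 W m⁻².
T_eq = [S(1−A)/(4σ)]^(1/4) = [1362×0.71/(4×5.67×10⁻⁸)]^(1/4) = 255.5 K.
ΔT = T_surf − T_eq = 288 − 255.5.

ΔT ≈ 32.5 K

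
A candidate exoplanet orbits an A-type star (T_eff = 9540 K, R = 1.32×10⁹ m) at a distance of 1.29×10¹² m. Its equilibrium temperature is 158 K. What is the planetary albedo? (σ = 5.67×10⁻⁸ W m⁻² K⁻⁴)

L = 4πR_⋆²σT_⋆⁴ = 4π(1.32×10⁹)² × 5.67×10⁻⁸ × (9540)⁴ = 1.03×10²⁸ W.
S = L/(4πd²) = 492 W m⁻².
From T_eq⁴ = S(1−A)/(4σ): 1−A = 4σT_eq⁴/S.
1−A = 4 × 5.67×10⁻⁸ × (158)⁴ / 492 = 0.287.

A ≈ 0.71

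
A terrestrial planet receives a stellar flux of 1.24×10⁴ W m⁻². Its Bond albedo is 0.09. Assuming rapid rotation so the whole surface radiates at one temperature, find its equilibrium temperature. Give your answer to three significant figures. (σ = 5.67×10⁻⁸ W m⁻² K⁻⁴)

T_eq ≈ 472 K

Energy balance: absorbed = emitted ⇒ πR²·S(1−A) = 4πR²·σT_eq⁴, so T_eq⁴ = S(1−A)/(4σ).
T_eq = [1.24×10⁴ × 0.91 / (4 × 5.67×10⁻⁸)]^(1/4) = (4.98×10¹⁰)^(1/4) = 472 K.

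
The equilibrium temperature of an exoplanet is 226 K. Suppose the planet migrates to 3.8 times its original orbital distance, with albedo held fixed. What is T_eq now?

T_eq ≈ 116 K

T_eq ∝ L^(1/4) · d^(−1/2).
T′ = 226 / 3.8^(1/2) = 116 K.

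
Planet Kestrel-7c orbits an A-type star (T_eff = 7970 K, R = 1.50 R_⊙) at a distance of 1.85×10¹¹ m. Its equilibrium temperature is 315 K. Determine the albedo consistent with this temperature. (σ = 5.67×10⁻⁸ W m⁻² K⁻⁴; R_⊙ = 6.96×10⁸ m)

A ≈ 0.69

R_⋆ = 1.50 × 6.96×10⁸ = 1.04×10⁹ m.
L = 4πR_⋆²σT_⋆⁴ = 4π(1.04×10⁹)² × 5.67×10⁻⁸ × (7970)⁴ = 3.13×10²⁷ W.
S = L/(4πd²) = 7290 W m⁻².
From T_eq⁴ = S(1−A)/(4σ): 1−A = 4σT_eq⁴/S.
1−A = 4 × 5.67×10⁻⁸ × (315)⁴ / 7290 = 0.306.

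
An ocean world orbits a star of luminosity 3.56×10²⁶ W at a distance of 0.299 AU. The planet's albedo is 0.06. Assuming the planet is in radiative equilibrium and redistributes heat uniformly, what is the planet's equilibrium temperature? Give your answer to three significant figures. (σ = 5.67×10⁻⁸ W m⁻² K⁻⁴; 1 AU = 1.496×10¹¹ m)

T_eq ≈ 492 K

d = 0.299 AU = 4.47×10¹⁰ m.
Flux: S = L/(4πd²) = 3.56×10²⁶/(4π×(4.47×10¹⁰)²) = 1.42×10⁴ W m⁻².
Energy balance: absorbed = emitted ⇒ πR²·S(1−A) = 4πR²·σT_eq⁴, so T_eq⁴ = S(1−A)/(4σ).
T_eq = [1.42×10⁴ × 0.94 / (4 × 5.67×10⁻⁸)]^(1/4) = (5.87×10¹⁰)^(1/4) = 492 K.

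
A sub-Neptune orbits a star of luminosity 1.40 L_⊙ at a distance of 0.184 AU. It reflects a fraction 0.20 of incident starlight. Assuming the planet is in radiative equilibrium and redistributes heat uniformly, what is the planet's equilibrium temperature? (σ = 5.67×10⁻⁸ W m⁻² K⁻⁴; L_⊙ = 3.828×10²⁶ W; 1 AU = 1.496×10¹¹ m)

d = 0.184 AU = 2.75×10¹⁰ m.
L = 1.40 × 3.828×10²⁶ = 5.36×10²⁶ W.
Flux: S = L/(4πd²) = 5.36×10²⁶/(4π×(2.75×10¹⁰)²) = 5.63×10⁴ W m⁻².
Energy balance: absorbed = emitted ⇒ πR²·S(1−A) = 4πR²·σT_eq⁴, so T_eq⁴ = S(1−A)/(4σ).
T_eq = [5.63×10⁴ × 0.80 / (4 × 5.67×10⁻⁸)]^(1/4) = (1.99×10¹¹)^(1/4) = 668 K.

T_eq ≈ 668 K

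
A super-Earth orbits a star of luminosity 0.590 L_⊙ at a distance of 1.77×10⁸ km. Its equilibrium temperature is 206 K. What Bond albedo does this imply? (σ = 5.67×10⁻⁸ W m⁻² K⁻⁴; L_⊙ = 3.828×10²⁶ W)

d = 1.77×10⁸ km = 1.77×10¹¹ m.
L = 0.590 × 3.828×10²⁶ = 2.26×10²⁶ W.
Flux: S = L/(4πd²) = 2.26×10²⁶/(4π×(1.77×10¹¹)²) = 574 W m⁻².
From T_eq⁴ = S(1−A)/(4σ): 1−A = 4σT_eq⁴/S.
1−A = 4 × 5.67×10⁻⁸ × (206)⁴ / 574 = 0.712.

A ≈ 0.29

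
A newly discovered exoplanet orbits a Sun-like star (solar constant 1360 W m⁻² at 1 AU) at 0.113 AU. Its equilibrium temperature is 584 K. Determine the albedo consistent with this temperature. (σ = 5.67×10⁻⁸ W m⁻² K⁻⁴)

A ≈ 0.75

Flux at 0.113 AU: S = 1360/0.113² = 1.07×10⁵ W m⁻².
From T_eq⁴ = S(1−A)/(4σ): 1−A = 4σT_eq⁴/S.
1−A = 4 × 5.67×10⁻⁸ × (584)⁴ / 1.07×10⁵ = 0.248.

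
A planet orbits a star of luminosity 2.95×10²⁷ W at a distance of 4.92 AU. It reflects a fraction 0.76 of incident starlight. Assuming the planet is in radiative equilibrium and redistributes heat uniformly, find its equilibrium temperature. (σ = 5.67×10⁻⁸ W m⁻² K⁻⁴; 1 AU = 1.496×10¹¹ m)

d = 4.92 AU = 7.36×10¹¹ m.
Flux: S = L/(4πd²) = 2.95×10²⁷/(4π×(7.36×10¹¹)²) = 433 W m⁻².
Energy balance: absorbed = emitted ⇒ πR²·S(1−A) = 4πR²·σT_eq⁴, so T_eq⁴ = S(1−A)/(4σ).
T_eq = [433 × 0.24 / (4 × 5.67×10⁻⁸)]^(1/4) = (4.59×10⁸)^(1/4) = 146 K.

T_eq ≈ 146 K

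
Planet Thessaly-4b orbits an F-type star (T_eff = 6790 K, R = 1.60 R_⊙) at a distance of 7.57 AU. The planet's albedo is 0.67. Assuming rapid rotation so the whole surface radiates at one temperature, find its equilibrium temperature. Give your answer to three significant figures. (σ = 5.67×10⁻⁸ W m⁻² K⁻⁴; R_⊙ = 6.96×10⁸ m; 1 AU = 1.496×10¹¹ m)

R_⋆ = 1.60 × 6.96×10⁸ = 1.11×10⁹ m.
d = 7.57 AU = 1.13×10¹² m.
L = 4πR_⋆²σT_⋆⁴ = 4π(1.11×10⁹)² × 5.67×10⁻⁸ × (6790)⁴ = 1.88×10²⁷ W.
S = L/(4πd²) = 117 W m⁻².
Energy balance: absorbed = emitted ⇒ πR²·S(1−A) = 4πR²·σT_eq⁴, so T_eq⁴ = S(1−A)/(4σ).
T_eq = [117 × 0.33 / (4 × 5.67×10⁻⁸)]^(1/4) = (1.70×10⁸)^(1/4) = 114 K.

T_eq ≈ 114 K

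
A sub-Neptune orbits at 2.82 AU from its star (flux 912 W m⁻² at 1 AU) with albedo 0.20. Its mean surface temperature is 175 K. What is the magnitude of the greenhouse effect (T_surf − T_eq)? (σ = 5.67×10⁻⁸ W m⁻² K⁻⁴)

S = 912/2.82² = 114.7 W m⁻².
T_eq = [S(1−A)/(4σ)]^(1/4) = [114.7×0.80/(4×5.67×10⁻⁸)]^(1/4) = 141.8 K.
ΔT = T_surf − T_eq = 175 − 141.8.

ΔT ≈ 33.2 K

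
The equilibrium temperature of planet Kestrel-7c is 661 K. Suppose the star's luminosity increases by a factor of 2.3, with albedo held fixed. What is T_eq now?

T_eq ∝ L^(1/4) · d^(−1/2).
T′ = 661 × 2.3^(1/4) = 814 K.

T_eq ≈ 814 K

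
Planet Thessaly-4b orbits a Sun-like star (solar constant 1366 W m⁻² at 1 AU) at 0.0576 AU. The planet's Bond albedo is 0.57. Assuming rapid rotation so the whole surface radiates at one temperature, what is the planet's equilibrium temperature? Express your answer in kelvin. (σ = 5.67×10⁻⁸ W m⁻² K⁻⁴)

Flux at 0.0576 AU: S = 1366/0.0576² = 4.12×10⁵ W m⁻².
Energy balance: absorbed = emitted ⇒ πR²·S(1−A) = 4πR²·σT_eq⁴, so T_eq⁴ = S(1−A)/(4σ).
T_eq = [4.12×10⁵ × 0.43 / (4 × 5.67×10⁻⁸)]^(1/4) = (7.81×10¹¹)^(1/4) = 940 K.

T_eq ≈ 940 K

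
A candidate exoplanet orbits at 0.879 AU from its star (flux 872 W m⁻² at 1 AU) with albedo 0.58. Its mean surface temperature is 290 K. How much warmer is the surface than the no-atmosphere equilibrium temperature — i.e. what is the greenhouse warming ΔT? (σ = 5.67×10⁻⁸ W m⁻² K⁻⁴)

ΔT ≈ 76.2 K

S = 872/0.879² = 1129 W m⁻².
T_eq = [S(1−A)/(4σ)]^(1/4) = [1129×0.42/(4×5.67×10⁻⁸)]^(1/4) = 213.8 K.
ΔT = T_surf − T_eq = 290 − 213.8.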